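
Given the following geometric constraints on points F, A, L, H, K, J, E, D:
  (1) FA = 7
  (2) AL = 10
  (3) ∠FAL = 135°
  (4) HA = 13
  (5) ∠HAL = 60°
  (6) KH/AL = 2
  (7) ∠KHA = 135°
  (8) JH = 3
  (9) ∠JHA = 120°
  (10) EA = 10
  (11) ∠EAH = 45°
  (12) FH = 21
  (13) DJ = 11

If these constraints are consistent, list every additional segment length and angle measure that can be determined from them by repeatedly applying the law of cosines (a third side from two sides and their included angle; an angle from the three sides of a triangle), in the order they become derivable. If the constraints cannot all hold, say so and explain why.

These constraints are not satisfiable: by the triangle inequality in triangle AFH, (1) FA = 7 and (4) HA = 13 force FH ≤ 7 + 13 = 20, but (12) says FH = 21. No planar figure meets all of them, so nothing further can be derived.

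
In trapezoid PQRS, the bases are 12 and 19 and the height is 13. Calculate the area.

A trapezoid's area equals the midsegment times the height.
The midsegment is (12 + 19) / 2 = 31/2.
Area = 31/2 * 13 = 403/2.

403/2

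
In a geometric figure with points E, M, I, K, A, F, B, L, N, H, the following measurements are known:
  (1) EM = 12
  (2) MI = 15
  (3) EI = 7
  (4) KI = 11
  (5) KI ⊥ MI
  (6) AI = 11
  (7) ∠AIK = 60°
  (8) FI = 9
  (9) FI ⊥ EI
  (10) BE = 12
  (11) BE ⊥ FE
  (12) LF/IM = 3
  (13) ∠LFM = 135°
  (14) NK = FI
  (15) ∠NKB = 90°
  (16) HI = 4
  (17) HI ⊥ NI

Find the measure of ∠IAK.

Step 1: By the law of cosines on triangle AIK: AK² = 11² + 11² − 2·11·11·cos(60°) = 121, so AK = 11.
Step 2: By the inverse law of cosines on triangle IAK: cos(∠IAK) = (11² + 11² − 11²) / (2·11·11) = 121/242 = 0.5, so ∠IAK = 60°.

Therefore, the measure of angle ∠IAK = 60°.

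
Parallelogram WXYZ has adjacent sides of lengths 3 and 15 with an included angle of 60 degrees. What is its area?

The area of a parallelogram equals the product of two adjacent sides times the sine of the included angle.
This is because the height equals 15 * sin(60°) = 15*sqrt(3)/2.
Area = 3 * 15*sqrt(3)/2 = 45*sqrt(3)/2

45*sqrt(3)/2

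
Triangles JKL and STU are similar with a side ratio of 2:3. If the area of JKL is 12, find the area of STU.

Area ratio = (2/3)^2 = 4/9. Area of STU = 12 * 9/4 = 27.

27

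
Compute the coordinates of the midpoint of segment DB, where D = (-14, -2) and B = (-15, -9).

The midpoint is the point halfway along the segment.
Move half the horizontal distance: -14 + (-15 - -14)/2 = -14 + -1/2 = -29/2
Move half the vertical distance: -2 + (-9 - -2)/2 = -2 + -7/2 = -11/2
Midpoint = (-29/2, -11/2)

(-29/2, -11/2)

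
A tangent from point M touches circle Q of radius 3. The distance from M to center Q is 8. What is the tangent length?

The tangent, radius, and line from the external point to the center form a right triangle.
The right angle is where the tangent meets the radius.
By the Pythagorean theorem: tangent² + 3² = 8²
tangent² = 64 - 9 = 55
tangent = sqrt(55)

sqrt(55)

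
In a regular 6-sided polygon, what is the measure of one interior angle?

Each interior angle of a regular n-gon is (n - 2) * 180 / n.
For n = 6: (6 - 2) * 180 / 6 = 720/6 = 120 degrees.

120 degrees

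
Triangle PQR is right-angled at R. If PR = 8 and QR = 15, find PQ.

PQ = sqrt(8^2 + 15^2) = sqrt(289) = 17

17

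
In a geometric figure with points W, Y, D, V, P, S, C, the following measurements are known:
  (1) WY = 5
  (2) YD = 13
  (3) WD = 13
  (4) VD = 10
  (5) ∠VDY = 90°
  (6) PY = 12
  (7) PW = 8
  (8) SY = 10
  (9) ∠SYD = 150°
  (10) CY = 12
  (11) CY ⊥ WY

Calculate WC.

Step 1: By the law of cosines on triangle WYC: WC² = 5² + 12² − 2·5·12·cos(90°) = 169, so WC = 13.

Therefore, the length of WC = 13.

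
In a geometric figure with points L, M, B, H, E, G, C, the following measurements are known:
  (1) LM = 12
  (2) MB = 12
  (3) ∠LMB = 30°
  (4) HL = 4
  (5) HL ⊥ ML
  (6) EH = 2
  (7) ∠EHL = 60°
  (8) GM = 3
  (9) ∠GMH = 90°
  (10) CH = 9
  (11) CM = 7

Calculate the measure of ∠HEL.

Step 1: By the law of cosines on triangle EHL: EL² = 2² + 4² − 2·2·4·cos(60°) = 12, so EL = 2·√3.
Step 2: By the inverse law of cosines on triangle HEL: cos(∠HEL) = (2² + (2·√3)² − 4²) / (2·2·2·√3) = 0/13.86 = 0, so ∠HEL = 90°.

Therefore, the measure of angle ∠HEL = 90°.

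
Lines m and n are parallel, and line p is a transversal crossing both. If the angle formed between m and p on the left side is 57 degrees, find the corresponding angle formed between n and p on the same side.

Corresponding angles formed by parallel lines and a transversal are equal.
The given angle is 57 degrees.
The corresponding angle = 57 degrees.

57 degrees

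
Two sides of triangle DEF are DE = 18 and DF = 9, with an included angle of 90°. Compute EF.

By the law of cosines: EF^2 = DE^2 + DF^2 - 2*DE*DF*cos(D)
EF^2 = 18^2 + 9^2 - 2*18*9*cos(90°)
EF^2 = 324 + 81 - 324*(0)
EF^2 = 405
EF = 9*sqrt(5)

9*sqrt(5)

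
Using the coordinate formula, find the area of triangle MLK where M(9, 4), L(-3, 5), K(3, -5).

Using the Shoelace formula for a triangle:
Area = (1/2)|x0(y1 - y2) + x1(y2 - y0) + x2(y0 - y1)|
Area = (1/2)|9(5 - -5) + -3(-5 - 4) + 3(4 - 5)|
Area = (1/2)|90 + 27 + -3|
Area = (1/2)|114|
Area = (1/2)(114)
Area = 57

57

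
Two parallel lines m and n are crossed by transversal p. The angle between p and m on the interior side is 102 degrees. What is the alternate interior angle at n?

Alternate interior angles are equal: 102 degrees.

102 degrees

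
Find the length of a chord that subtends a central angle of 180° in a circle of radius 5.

Drop a perpendicular from the center to the chord, bisecting both the chord and the central angle.
Each half-chord = r sin(θ/2) = 5 sin(90°).
The full chord = 2 × 5 × sin(90°) = 10.

10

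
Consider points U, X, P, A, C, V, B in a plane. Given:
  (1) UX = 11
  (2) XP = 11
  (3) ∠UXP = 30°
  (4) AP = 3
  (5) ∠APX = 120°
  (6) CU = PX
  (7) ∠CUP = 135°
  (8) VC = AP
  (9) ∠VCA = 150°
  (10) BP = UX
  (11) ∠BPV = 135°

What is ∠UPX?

Step 1: By the law of cosines on triangle PXU: PU² = 11² + 11² − 2·11·11·cos(30°) = 32.42, so PU ≈ 5.69.
Step 2: By the inverse law of cosines on triangle UPX: cos(∠UPX) = (5.69² + 11² − 11²) / (2·5.69·11) = 32.42/125.27 = 0.2588, so ∠UPX = 75°.

Therefore, the measure of angle ∠UPX = 75°.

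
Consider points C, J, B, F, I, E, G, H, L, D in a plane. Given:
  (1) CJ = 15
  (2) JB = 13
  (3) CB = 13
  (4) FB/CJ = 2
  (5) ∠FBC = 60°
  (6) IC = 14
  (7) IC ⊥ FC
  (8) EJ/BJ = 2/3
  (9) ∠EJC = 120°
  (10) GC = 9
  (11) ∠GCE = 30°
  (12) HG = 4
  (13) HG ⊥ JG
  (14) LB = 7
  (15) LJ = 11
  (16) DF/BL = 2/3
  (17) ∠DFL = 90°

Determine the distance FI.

From the given relations: FB = 2·CJ = 2·15 = 30.
Step 1: By the law of cosines on triangle FBC: FC² = 30² + 13² − 2·30·13·cos(60°) = 679, so FC ≈ 26.06.
Step 2: By the law of cosines on triangle FCI: FI² = 26.06² + 14² − 2·26.06·14·cos(90°) = 875, so FI = 5·√35.

Therefore, the length of FI = 5·√35.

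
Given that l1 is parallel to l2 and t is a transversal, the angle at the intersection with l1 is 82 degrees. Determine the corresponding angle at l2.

Corresponding angles are equal: 82 degrees.

82 degrees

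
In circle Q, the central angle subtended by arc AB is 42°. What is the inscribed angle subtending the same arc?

By the inscribed angle theorem, the inscribed angle is half the central angle.
Inscribed angle = 42° / 2 = 21°

21°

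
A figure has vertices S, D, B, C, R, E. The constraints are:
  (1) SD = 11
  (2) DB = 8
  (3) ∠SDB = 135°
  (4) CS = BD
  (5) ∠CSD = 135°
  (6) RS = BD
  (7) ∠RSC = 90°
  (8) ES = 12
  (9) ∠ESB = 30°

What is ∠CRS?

From the given relations: RS = BD = 8; CS = BD = 8.
Step 1: By the law of cosines on triangle RSC: RC² = 8² + 8² − 2·8·8·cos(90°) = 128, so RC = 8·√2.
Step 2: By the inverse law of cosines on triangle CRS: cos(∠CRS) = ((8·√2)² + 8² − 8²) / (2·8·√2·8) = 128/181.02 = 0.7071, so ∠CRS = 45°.

Therefore, the measure of angle ∠CRS = 45°.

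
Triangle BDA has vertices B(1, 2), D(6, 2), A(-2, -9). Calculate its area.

The Shoelace formula computes the area from vertex coordinates by summing cross products.
For vertices (1,2), (6,2), (-2,-9):
Signed sum = 1*2 - 6*2 + 6*-9 - -2*2 + -2*2 - 1*-9
= -10 + -50 + 5 = -55
Area = (1/2)|-55| = 55/2.

55/2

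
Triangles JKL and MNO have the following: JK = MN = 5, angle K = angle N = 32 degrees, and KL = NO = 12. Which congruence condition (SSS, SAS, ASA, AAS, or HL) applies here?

Consider the given information: JK = MN = 5, angle K = angle N = 32 degrees, and KL = NO = 12
This is not ASA or HL: ASA requires two angles and the side between them. HL only applies to right triangles with matching hypotenuse and leg.
The correct criterion is SAS. Two pairs of corresponding sides and the included angle are equal (Side-Angle-Side).

SAS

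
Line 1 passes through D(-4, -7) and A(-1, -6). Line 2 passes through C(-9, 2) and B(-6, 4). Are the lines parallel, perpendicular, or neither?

Slope of line 1: m1 = (-6 - -7)/(-1 - -4) = 1/3 = 1/3
Slope of line 2: m2 = (4 - 2)/(-6 - -9) = 2/3 = 2/3
For parallel lines we need equal slopes: 1/3 != 2/3.
For perpendicular lines we need m1*m2 = -1: (1/3)(2/3) = 2/9 != -1.
Since neither condition holds, the lines are neither parallel nor perpendicular.

Neither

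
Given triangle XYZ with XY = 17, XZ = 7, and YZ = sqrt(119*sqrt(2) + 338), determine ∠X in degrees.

By the inverse law of cosines: cos(X) = (XY² + XZ² - YZ²) / (2 × XY × XZ)
cos(X) = (17² + 7² - (sqrt(119*sqrt(2) + 338))²) / (2 × 17 × 7)
cos(X) = (289 + 49 - (119*sqrt(2) + 338)) / 238
cos(X) = -sqrt(2)/2
X = arccos(-sqrt(2)/2) = 135°

135°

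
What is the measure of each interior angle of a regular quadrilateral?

Each interior angle of a regular n-gon is (n - 2) * 180 / n.
For n = 4: (4 - 2) * 180 / 4 = 360/4 = 90 degrees.

90 degrees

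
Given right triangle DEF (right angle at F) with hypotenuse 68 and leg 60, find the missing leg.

Rearranging the Pythagorean theorem to solve for the unknown leg:
leg^2 = hypotenuse^2 - known_leg^2 = 4624 - 3600 = 1024
leg = sqrt(1024) = 32.

32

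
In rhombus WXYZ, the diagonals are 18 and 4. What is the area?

Area = (18 * 4) / 2 = 72 / 2 = 36

36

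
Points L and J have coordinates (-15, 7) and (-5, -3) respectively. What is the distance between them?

d = sqrt((10)^2 + (-10)^2) = sqrt(200) = 10*sqrt(2)

10*sqrt(2)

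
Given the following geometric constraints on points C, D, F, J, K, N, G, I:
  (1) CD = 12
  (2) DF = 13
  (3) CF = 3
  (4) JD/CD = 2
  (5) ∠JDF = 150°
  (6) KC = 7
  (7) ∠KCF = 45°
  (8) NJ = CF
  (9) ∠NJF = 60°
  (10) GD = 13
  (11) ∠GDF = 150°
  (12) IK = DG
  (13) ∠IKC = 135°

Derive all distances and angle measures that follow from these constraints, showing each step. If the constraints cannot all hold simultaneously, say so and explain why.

The constraints are consistent.

From the given relations:
  JD = 2·CD = 2·12 = 24
  NJ = CF = 3
  IK = DG = 13

Step 1: From CK = 7, KI = 13, and ∠CKI = 135°, by the law of cosines:
  CI² = CK² + KI² - 2·CK·KI·cos(135°) = 49 + 169 + 128.7 = 346.7
  CI ≈ 18.62

Step 2: From FD = 13, DJ = 24, and ∠FDJ = 150°, by the law of cosines:
  FJ² = FD² + DJ² - 2·FD·DJ·cos(150°) = 169 + 576 + 540.4 = 1285
  FJ ≈ 35.85

Step 3: From FC = 3, CK = 7, and ∠FCK = 45°, by the law of cosines:
  FK² = FC² + CK² - 2·FC·CK·cos(45°) = 9 + 49 - 29.7 = 28.3
  FK ≈ 5.32

Step 4: From FD = 13, DG = 13, and ∠FDG = 150°, by the law of cosines:
  FG² = FD² + DG² - 2·FD·DG·cos(150°) = 169 + 169 + 292.7 = 630.7
  FG ≈ 25.11

Step 5: From CD = 12, CF = 3, DF = 13, by the inverse law of cosines:
  cos(∠DCF) = (CD² + CF² - DF²) / (2·CD·CF)
  ∠DCF = 102.84°

Step 6: From DC = 12, DF = 13, CF = 3, by the inverse law of cosines:
  cos(∠CDF) = (DC² + DF² - CF²) / (2·DC·DF)
  ∠CDF = 13°

Step 7: From FC = 3, FD = 13, CD = 12, by the inverse law of cosines:
  cos(∠CFD) = (FC² + FD² - CD²) / (2·FC·FD)
  ∠CFD = 64.16°

Step 8: From FJ = 35.85, JN = 3, and ∠FJN = 60°, by the law of cosines:
  FN² = FJ² + JN² - 2·FJ·JN·cos(60°) = 1285 + 9 - 107.6 = 1187
  FN ≈ 34.45

Step 9: From CI = 18.62, CK = 7, IK = 13, by the inverse law of cosines:
  cos(∠ICK) = (CI² + CK² - IK²) / (2·CI·CK)
  ∠ICK = 29.58°

Step 10: From FC = 3, FK = 5.32, CK = 7, by the inverse law of cosines:
  cos(∠CFK) = (FC² + FK² - CK²) / (2·FC·FK)
  ∠CFK = 111.5°

Step 11: From FD = 13, FG = 25.11, DG = 13, by the inverse law of cosines:
  cos(∠DFG) = (FD² + FG² - DG²) / (2·FD·FG)
  ∠DFG = 15°

Step 12: From FD = 13, FJ = 35.85, DJ = 24, by the inverse law of cosines:
  cos(∠DFJ) = (FD² + FJ² - DJ²) / (2·FD·FJ)
  ∠DFJ = 19.55°

Step 13: From JD = 24, JF = 35.85, DF = 13, by the inverse law of cosines:
  cos(∠DJF) = (JD² + JF² - DF²) / (2·JD·JF)
  ∠DJF = 10.45°

Step 14: From KC = 7, KF = 5.32, CF = 3, by the inverse law of cosines:
  cos(∠CKF) = (KC² + KF² - CF²) / (2·KC·KF)
  ∠CKF = 23.5°

Step 15: From GD = 13, GF = 25.11, DF = 13, by the inverse law of cosines:
  cos(∠DGF) = (GD² + GF² - DF²) / (2·GD·GF)
  ∠DGF = 15°

Step 16: From IC = 18.62, IK = 13, CK = 7, by the inverse law of cosines:
  cos(∠CIK) = (IC² + IK² - CK²) / (2·IC·IK)
  ∠CIK = 15.42°

Step 17: From FJ = 35.85, FN = 34.45, JN = 3, by the inverse law of cosines:
  cos(∠JFN) = (FJ² + FN² - JN²) / (2·FJ·FN)
  ∠JFN = 4.33°

Step 18: From NF = 34.45, NJ = 3, FJ = 35.85, by the inverse law of cosines:
  cos(∠FNJ) = (NF² + NJ² - FJ²) / (2·NF·NJ)
  ∠FNJ = 115.67°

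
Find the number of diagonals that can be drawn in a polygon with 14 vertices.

Total line segments between 14 vertices = C(14,2) = 91.
Subtract the 14 sides: 91 - 14 = 77 diagonals.

77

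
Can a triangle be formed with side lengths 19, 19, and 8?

Sort the sides: 8, 19, 19.
It suffices to check that the sum of the two smallest exceeds the largest:
8 + 19 = 27 > 19. ✓
Yes, a valid triangle can be formed.

Yes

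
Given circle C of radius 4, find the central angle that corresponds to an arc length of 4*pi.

Arc length L = 2πr × θ/360, so θ = 360L / (2πr).
θ = 360 × 4*pi / (2π × 4)
θ = 180°
θ = 180°

180°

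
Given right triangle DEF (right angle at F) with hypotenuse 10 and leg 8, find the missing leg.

Rearranging the Pythagorean theorem to solve for the unknown leg:
leg^2 = hypotenuse^2 - known_leg^2 = 100 - 64 = 36
leg = sqrt(36) = 6.

6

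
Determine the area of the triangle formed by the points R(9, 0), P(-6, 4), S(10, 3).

Using the Shoelace formula for a triangle:
Area = (1/2)|x0(y1 - y2) + x1(y2 - y0) + x2(y0 - y1)|
Area = (1/2)|9(4 - 3) + -6(3 - 0) + 10(0 - 4)|
Area = (1/2)|9 + -18 + -40|
Area = (1/2)|-49|
Area = (1/2)(49)
Area = 49/2

49/2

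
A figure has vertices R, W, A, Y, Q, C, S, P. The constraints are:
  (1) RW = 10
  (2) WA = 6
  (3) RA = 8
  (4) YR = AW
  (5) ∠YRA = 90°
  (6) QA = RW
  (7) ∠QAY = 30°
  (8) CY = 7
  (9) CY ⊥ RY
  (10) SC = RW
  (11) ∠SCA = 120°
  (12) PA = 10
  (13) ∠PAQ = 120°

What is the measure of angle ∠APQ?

From the given relations: QA = RW = 10.
Step 1: By the law of cosines on triangle PAQ: PQ² = 10² + 10² − 2·10·10·cos(120°) = 300, so PQ = 10·√3.
Step 2: By the inverse law of cosines on triangle APQ: cos(∠APQ) = (10² + (10·√3)² − 10²) / (2·10·10·√3) = 300/346.41 = 0.866, so ∠APQ = 30°.

Therefore, the measure of angle ∠APQ = 30°.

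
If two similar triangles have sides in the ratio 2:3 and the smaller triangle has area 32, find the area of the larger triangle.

Area ratio = (2/3)^2 = 4/9. Area of the larger triangle = 32 * 9/4 = 72.

72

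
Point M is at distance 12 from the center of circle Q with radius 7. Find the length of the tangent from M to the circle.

Let T be the point of tangency. Then QT ⊥ MT (radius ⊥ tangent).
In right triangle QTM: QM² = QT² + MT²
12² = 7² + MT²
MT² = 95, MT = sqrt(95)

sqrt(95)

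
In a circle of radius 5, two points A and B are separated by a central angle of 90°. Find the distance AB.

Drop a perpendicular from the center to the chord, bisecting both the chord and the central angle.
Each half-chord = r sin(θ/2) = 5 sin(45°).
The full chord = 2 × 5 × sin(45°) = 5*sqrt(2).

5*sqrt(2)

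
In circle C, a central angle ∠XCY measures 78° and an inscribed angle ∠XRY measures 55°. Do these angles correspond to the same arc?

By the inscribed angle theorem, the inscribed angle for a central angle of 78° should be 78° / 2 = 39°.
The given inscribed angle is 55°, which does not equal 39°.
Therefore, no, they do not correspond to the same arc.

No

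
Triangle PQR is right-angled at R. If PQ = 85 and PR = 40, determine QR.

Rearranging the Pythagorean theorem to solve for the unknown leg:
leg^2 = hypotenuse^2 - known_leg^2 = 7225 - 1600 = 5625
leg = sqrt(5625) = 75.

75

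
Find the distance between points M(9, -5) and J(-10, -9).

The horizontal distance is |-10 - 9| = 19 and the vertical distance is |-9 - -5| = 4.
By the Pythagorean theorem, d = sqrt(19^2 + 4^2) = sqrt(377).

sqrt(377)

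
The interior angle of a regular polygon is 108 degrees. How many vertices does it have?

Exterior angle = 180 - 108 = 72. n = 360 / 72 = 5.

5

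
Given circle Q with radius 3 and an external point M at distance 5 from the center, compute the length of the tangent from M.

tangent = √(d² - r²) = √(5² - 3²) = √(25 - 9) = √16 = 4

4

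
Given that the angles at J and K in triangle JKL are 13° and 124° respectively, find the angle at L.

angle L = 180 - 13 - 124 = 43 degrees.

43 degrees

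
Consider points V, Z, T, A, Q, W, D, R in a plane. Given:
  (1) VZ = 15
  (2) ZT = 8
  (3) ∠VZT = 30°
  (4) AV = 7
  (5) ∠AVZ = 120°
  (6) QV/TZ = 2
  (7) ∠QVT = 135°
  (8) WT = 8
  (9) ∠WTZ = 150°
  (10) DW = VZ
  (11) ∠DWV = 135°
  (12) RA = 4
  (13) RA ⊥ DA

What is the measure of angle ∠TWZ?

Step 1: By the law of cosines on triangle WTZ: WZ² = 8² + 8² − 2·8·8·cos(150°) = 238.85, so WZ ≈ 15.45.
Step 2: By the inverse law of cosines on triangle TWZ: cos(∠TWZ) = (8² + 15.45² − 8²) / (2·8·15.45) = 238.85/247.28 = 0.9659, so ∠TWZ = 15°.

Therefore, the measure of angle ∠TWZ = 15°.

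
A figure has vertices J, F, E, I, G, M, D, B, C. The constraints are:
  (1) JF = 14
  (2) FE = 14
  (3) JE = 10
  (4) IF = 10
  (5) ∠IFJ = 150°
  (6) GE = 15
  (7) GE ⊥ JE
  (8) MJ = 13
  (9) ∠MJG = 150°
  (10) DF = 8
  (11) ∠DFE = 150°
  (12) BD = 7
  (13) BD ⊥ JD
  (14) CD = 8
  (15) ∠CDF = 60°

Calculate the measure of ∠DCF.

Step 1: By the law of cosines on triangle CDF: CF² = 8² + 8² − 2·8·8·cos(60°) = 64, so CF = 8.
Step 2: By the inverse law of cosines on triangle DCF: cos(∠DCF) = (8² + 8² − 8²) / (2·8·8) = 64/128 = 0.5, so ∠DCF = 60°.

Therefore, the measure of angle ∠DCF = 60°.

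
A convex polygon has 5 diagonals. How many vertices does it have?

Using d = n(n - 3)/2, we solve 5 = n(n - 3)/2.
So n(n - 3) = 10.
Testing n = 5: 5 * 2 = 10 = 10. Correct.
The polygon has 5 sides.

5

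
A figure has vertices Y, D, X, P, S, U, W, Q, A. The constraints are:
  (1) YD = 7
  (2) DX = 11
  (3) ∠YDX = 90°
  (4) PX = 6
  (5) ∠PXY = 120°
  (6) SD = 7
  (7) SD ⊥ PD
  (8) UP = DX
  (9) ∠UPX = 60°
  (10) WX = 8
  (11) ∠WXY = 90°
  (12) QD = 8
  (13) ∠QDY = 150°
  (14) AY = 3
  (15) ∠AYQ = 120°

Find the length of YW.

Step 1: By the law of cosines on triangle XDY: XY² = 11² + 7² − 2·11·7·cos(90°) = 170, so XY = √170.
Step 2: By the law of cosines on triangle YXW: YW² = √170² + 8² − 2·√170·8·cos(90°) = 234, so YW = 3·√26.

Therefore, the length of YW = 3·√26.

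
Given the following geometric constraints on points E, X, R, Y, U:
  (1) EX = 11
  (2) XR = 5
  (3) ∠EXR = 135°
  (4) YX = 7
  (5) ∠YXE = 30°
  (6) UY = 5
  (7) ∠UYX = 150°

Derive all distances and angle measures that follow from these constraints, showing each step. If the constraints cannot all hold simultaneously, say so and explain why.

The constraints are consistent.

Step 1: From EX = 11, XR = 5, and ∠EXR = 135°, by the law of cosines:
  ER² = EX² + XR² - 2·EX·XR·cos(135°) = 121 + 25 + 77.78 = 223.8
  ER ≈ 14.96

Step 2: From EX = 11, XY = 7, and ∠EXY = 30°, by the law of cosines:
  EY² = EX² + XY² - 2·EX·XY·cos(30°) = 121 + 49 - 133.4 = 36.63
  EY ≈ 6.05

Step 3: From XY = 7, YU = 5, and ∠XYU = 150°, by the law of cosines:
  XU² = XY² + YU² - 2·XY·YU·cos(150°) = 49 + 25 + 60.62 = 134.6
  XU ≈ 11.6

Step 4: From ER = 14.96, EX = 11, RX = 5, by the inverse law of cosines:
  cos(∠REX) = (ER² + EX² - RX²) / (2·ER·EX)
  ∠REX = 13.67°

Step 5: From EX = 11, EY = 6.05, XY = 7, by the inverse law of cosines:
  cos(∠XEY) = (EX² + EY² - XY²) / (2·EX·EY)
  ∠XEY = 35.33°

Step 6: From XU = 11.6, XY = 7, UY = 5, by the inverse law of cosines:
  cos(∠UXY) = (XU² + XY² - UY²) / (2·XU·XY)
  ∠UXY = 12.44°

Step 7: From RE = 14.96, RX = 5, EX = 11, by the inverse law of cosines:
  cos(∠ERX) = (RE² + RX² - EX²) / (2·RE·RX)
  ∠ERX = 31.33°

Step 8: From YE = 6.05, YX = 7, EX = 11, by the inverse law of cosines:
  cos(∠EYX) = (YE² + YX² - EX²) / (2·YE·YX)
  ∠EYX = 114.67°

Step 9: From UX = 11.6, UY = 5, XY = 7, by the inverse law of cosines:
  cos(∠XUY) = (UX² + UY² - XY²) / (2·UX·UY)
  ∠XUY = 17.56°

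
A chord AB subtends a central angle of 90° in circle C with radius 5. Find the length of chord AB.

Chord = 2(5) sin(45°) = 5*sqrt(2)

5*sqrt(2)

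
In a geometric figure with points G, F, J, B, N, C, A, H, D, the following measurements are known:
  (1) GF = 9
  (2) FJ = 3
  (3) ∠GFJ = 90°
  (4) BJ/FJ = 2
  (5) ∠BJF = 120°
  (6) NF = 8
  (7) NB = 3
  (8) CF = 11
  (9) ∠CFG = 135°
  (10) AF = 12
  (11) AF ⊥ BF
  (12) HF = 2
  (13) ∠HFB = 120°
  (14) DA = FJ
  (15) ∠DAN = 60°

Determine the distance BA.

From the given relations: BJ = 2·FJ = 2·3 = 6.
Step 1: By the law of cosines on triangle BJF: BF² = 6² + 3² − 2·6·3·cos(120°) = 63, so BF = 3·√7.
Step 2: By the law of cosines on triangle BFA: BA² = (3·√7)² + 12² − 2·3·√7·12·cos(90°) = 207, so BA = 3·√23.

Therefore, the length of BA = 3·√23.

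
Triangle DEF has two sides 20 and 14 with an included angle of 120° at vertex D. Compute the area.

When two sides and the included angle are known, the area formula is (1/2)ab sin(C).
The height from one side to the opposite vertex is 14 sin(120°) = 7*sqrt(3).
Area = (1/2) * 20 * 7*sqrt(3) = 70*sqrt(3).

70*sqrt(3)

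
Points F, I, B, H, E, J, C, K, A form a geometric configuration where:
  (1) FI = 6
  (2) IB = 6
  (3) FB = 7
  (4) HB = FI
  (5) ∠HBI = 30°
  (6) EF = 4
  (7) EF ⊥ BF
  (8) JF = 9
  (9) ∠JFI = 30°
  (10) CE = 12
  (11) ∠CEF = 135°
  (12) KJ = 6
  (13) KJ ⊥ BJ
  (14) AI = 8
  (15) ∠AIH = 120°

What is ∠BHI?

From the given relations: HB = FI = 6.
Step 1: By the law of cosines on triangle HBI: HI² = 6² + 6² − 2·6·6·cos(30°) = 9.65, so HI ≈ 3.11.
Step 2: By the inverse law of cosines on triangle BHI: cos(∠BHI) = (6² + 3.11² − 6²) / (2·6·3.11) = 9.65/37.27 = 0.2588, so ∠BHI = 75°.

Therefore, the measure of angle ∠BHI = 75°.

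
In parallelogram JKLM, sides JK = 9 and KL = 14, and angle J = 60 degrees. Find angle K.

Consecutive angles are supplementary: angle K = 180 - 60 = 120 degrees.

120 degrees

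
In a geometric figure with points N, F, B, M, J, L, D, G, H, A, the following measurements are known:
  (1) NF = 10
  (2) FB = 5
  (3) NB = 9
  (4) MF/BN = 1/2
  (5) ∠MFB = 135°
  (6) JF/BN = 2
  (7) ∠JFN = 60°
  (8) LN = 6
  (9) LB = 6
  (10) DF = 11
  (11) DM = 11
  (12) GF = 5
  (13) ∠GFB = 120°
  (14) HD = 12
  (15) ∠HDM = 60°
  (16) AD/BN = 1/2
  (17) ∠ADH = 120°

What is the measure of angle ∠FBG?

Step 1: By the law of cosines on triangle BFG: BG² = 5² + 5² − 2·5·5·cos(120°) = 75, so BG = 5·√3.
Step 2: By the inverse law of cosines on triangle FBG: cos(∠FBG) = (5² + (5·√3)² − 5²) / (2·5·5·√3) = 75/86.6 = 0.866, so ∠FBG = 30°.

Therefore, the measure of angle ∠FBG = 30°.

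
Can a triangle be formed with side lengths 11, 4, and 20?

The longest side is 20. The other two sides sum to 4 + 11 = 15.
Since 15 ≤ 20, the two shorter sides cannot reach around to close the triangle.

No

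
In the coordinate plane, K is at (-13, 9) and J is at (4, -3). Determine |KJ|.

The horizontal distance is |4 - -13| = 17 and the vertical distance is |-3 - 9| = 12.
By the Pythagorean theorem, d = sqrt(17^2 + 12^2) = sqrt(433).

sqrt(433)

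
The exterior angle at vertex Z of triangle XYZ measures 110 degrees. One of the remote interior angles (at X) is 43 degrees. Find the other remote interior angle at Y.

angle Y = 110 - 43 = 67 degrees (exterior angle theorem).

67 degrees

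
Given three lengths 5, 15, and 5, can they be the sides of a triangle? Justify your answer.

Check the triangle inequality: 5 + 5 = 10 ≤ 15.
Since the sum of two sides does not exceed the third, no triangle can be formed.

No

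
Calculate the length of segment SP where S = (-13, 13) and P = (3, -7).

d = sqrt((16)^2 + (-20)^2) = sqrt(656) = 4*sqrt(41)

4*sqrt(41)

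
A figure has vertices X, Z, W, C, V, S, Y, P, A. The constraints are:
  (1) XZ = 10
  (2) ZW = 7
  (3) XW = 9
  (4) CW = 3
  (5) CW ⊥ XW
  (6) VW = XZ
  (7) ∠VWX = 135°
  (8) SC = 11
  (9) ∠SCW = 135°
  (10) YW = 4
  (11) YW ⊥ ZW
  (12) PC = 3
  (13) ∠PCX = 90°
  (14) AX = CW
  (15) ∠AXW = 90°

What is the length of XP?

Step 1: By the law of cosines on triangle CWX: CX² = 3² + 9² − 2·3·9·cos(90°) = 90, so CX = 3·√10.
Step 2: By the law of cosines on triangle XCP: XP² = (3·√10)² + 3² − 2·3·√10·3·cos(90°) = 99, so XP = 3·√11.

Therefore, the length of XP = 3·√11.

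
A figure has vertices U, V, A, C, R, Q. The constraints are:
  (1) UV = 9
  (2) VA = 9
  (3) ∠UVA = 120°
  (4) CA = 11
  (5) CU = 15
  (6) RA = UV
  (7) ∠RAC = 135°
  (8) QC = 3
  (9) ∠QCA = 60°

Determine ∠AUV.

Step 1: By the law of cosines on triangle UVA: UA² = 9² + 9² − 2·9·9·cos(120°) = 243, so UA = 9·√3.
Step 2: By the inverse law of cosines on triangle AUV: cos(∠AUV) = ((9·√3)² + 9² − 9²) / (2·9·√3·9) = 243/280.59 = 0.866, so ∠AUV = 30°.

Therefore, the measure of angle ∠AUV = 30°.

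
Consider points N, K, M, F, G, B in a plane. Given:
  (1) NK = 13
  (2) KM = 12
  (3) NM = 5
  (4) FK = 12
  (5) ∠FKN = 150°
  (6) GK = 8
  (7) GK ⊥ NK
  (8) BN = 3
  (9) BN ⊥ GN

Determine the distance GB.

Step 1: By the law of cosines on triangle GKN: GN² = 8² + 13² − 2·8·13·cos(90°) = 233, so GN ≈ 15.26.
Step 2: By the law of cosines on triangle GNB: GB² = 15.26² + 3² − 2·15.26·3·cos(90°) = 242, so GB = 11·√2.

Therefore, the length of GB = 11·√2.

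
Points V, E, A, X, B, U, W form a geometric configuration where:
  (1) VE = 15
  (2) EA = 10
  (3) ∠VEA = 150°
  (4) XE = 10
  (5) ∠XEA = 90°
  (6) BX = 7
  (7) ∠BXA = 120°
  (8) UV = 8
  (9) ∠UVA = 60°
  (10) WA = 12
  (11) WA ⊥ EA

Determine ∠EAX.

Step 1: By the law of cosines on triangle AEX: AX² = 10² + 10² − 2·10·10·cos(90°) = 200, so AX = 10·√2.
Step 2: By the inverse law of cosines on triangle EAX: cos(∠EAX) = (10² + (10·√2)² − 10²) / (2·10·10·√2) = 200/282.84 = 0.7071, so ∠EAX = 45°.

Therefore, the measure of angle ∠EAX = 45°.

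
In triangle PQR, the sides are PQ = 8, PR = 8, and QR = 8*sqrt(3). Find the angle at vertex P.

When all three sides of a triangle are known, the law of cosines can be rearranged to find any angle.
cos(C) = (a² + b² - c²) / (2ab) gives cos(P) = -1/2.
Taking the inverse cosine: P = 120°.

120°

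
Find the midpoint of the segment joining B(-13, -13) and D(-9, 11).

The midpoint is the average of the coordinates:
x: (-13 + -9)/2 = -11
y: (-13 + 11)/2 = -1
Midpoint = (-11, -1)

(-11, -1)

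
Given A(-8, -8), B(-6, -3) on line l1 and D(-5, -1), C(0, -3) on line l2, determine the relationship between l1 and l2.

Slope of line 1: m1 = (-3 - -8)/(-6 - -8) = 5/2 = 5/2
Slope of line 2: m2 = (-3 - -1)/(0 - -5) = -2/5 = -2/5
Two lines are perpendicular when the product of their slopes is -1 (negative reciprocals).
m1 * m2 = (5/2) * (-2/5) = -1, confirming perpendicularity.

Perpendicular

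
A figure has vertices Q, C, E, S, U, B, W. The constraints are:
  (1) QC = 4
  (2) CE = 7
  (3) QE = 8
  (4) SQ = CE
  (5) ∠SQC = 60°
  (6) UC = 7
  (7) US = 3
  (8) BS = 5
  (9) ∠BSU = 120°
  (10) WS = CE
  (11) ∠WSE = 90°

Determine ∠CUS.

From the given relations: SQ = CE = 7.
Step 1: By the law of cosines on triangle CQS: CS² = 4² + 7² − 2·4·7·cos(60°) = 37, so CS = √37.
Step 2: By the inverse law of cosines on triangle CUS: cos(∠CUS) = (7² + 3² − √37²) / (2·7·3) = 21/42 = 0.5, so ∠CUS = 60°.

Therefore, the measure of angle ∠CUS = 60°.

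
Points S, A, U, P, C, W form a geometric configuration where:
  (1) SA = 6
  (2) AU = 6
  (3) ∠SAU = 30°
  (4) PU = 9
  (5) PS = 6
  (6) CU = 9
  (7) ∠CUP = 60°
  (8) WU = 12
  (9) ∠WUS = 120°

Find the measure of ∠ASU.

Step 1: By the law of cosines on triangle SAU: SU² = 6² + 6² − 2·6·6·cos(30°) = 9.65, so SU ≈ 3.11.
Step 2: By the inverse law of cosines on triangle ASU: cos(∠ASU) = (6² + 3.11² − 6²) / (2·6·3.11) = 9.65/37.27 = 0.2588, so ∠ASU = 75°.

Therefore, the measure of angle ∠ASU = 75°.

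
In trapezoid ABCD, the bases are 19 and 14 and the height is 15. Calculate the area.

A trapezoid's area equals the midsegment times the height.
The midsegment is (19 + 14) / 2 = 33/2.
Area = 33/2 * 15 = 495/2.

495/2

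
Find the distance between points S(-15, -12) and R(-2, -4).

The horizontal distance is |-2 - -15| = 13 and the vertical distance is |-4 - -12| = 8.
By the Pythagorean theorem, d = sqrt(13^2 + 8^2) = sqrt(233).

sqrt(233)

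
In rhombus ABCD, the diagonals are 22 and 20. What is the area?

Area of a rhombus = (d1 * d2) / 2
Area = (22 * 20) / 2
Area = 440 / 2
Area = 220

220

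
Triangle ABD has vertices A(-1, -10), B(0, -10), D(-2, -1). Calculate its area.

Shoelace: Area = (1/2)|-1(-10--1) + 0(-1--10) + -2(-10--10)| = (1/2)(9) = 9/2

9/2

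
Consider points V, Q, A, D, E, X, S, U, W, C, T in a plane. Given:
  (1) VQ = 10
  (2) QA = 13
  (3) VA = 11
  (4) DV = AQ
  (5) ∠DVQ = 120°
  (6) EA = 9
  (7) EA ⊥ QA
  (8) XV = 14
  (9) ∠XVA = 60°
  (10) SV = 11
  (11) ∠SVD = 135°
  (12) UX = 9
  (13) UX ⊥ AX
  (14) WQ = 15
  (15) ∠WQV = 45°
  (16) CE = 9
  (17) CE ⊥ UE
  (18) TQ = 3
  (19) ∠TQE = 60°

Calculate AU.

Step 1: By the law of cosines on triangle XVA: XA² = 14² + 11² − 2·14·11·cos(60°) = 163, so XA = √163.
Step 2: By the law of cosines on triangle AXU: AU² = √163² + 9² − 2·√163·9·cos(90°) = 244, so AU = 2·√61.

Therefore, the length of AU = 2·√61.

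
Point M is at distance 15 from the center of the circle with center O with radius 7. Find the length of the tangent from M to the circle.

The tangent, radius, and line from the external point to the center form a right triangle.
The right angle is where the tangent meets the radius.
By the Pythagorean theorem: tangent² + 7² = 15²
tangent² = 225 - 49 = 176
tangent = 4*sqrt(11)

4*sqrt(11)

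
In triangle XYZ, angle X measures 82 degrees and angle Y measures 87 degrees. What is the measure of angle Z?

The interior angles sum to 180°: angle Z = 180 - 82 - 87 = 11°.
The triangle is acute (angles 82°, 87°, 11°).

11 degrees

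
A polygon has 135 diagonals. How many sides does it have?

Using d = n(n - 3)/2, we solve 135 = n(n - 3)/2.
So n(n - 3) = 270.
Testing n = 18: 18 * 15 = 270 = 270. Correct.
The polygon has 18 sides.

18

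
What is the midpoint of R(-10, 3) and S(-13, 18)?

The midpoint is the point halfway along the segment.
Move half the horizontal distance: -10 + (-13 - -10)/2 = -10 + -3/2 = -23/2
Move half the vertical distance: 3 + (18 - 3)/2 = 3 + 15/2 = 21/2
Midpoint = (-23/2, 21/2)

(-23/2, 21/2)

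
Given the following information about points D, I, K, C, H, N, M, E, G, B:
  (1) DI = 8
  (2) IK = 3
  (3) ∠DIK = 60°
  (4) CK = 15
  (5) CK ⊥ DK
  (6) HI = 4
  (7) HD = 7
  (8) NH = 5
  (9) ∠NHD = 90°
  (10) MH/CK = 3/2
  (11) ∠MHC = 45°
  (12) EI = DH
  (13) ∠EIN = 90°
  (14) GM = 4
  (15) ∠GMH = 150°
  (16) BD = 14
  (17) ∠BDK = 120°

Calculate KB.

Step 1: By the law of cosines on triangle DIK: DK² = 8² + 3² − 2·8·3·cos(60°) = 49, so DK = 7.
Step 2: By the law of cosines on triangle KDB: KB² = 7² + 14² − 2·7·14·cos(120°) = 343, so KB = 7·√7.

Therefore, the length of KB = 7·√7.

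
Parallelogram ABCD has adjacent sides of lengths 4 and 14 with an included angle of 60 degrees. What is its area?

The area of a parallelogram equals the product of two adjacent sides times the sine of the included angle.
This is because the height equals 14 * sin(60°) = 7*sqrt(3).
Area = 4 * 7*sqrt(3) = 28*sqrt(3)

28*sqrt(3)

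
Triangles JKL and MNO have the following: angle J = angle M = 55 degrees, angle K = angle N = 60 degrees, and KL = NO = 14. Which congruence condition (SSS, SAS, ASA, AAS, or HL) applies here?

The given information matches AAS: Two pairs of corresponding angles and a non-included side are equal (Angle-Angle-Side).

AAS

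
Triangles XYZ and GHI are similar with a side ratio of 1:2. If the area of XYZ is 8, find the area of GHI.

The ratio of areas of similar triangles = (side ratio)^2.
Side ratio = 1:2, so area ratio = 1:4.
Area of GHI / Area of XYZ = 4/1
Area of GHI = 8 * 4/1 = 32

32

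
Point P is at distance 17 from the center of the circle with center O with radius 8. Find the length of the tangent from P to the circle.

The tangent, radius, and line from the external point to the center form a right triangle.
The right angle is where the tangent meets the radius.
By the Pythagorean theorem: tangent² + 8² = 17²
tangent² = 289 - 64 = 225
tangent = 15

15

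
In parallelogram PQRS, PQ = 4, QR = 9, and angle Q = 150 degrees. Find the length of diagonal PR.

Law of cosines: d^2 = 4^2 + 9^2 - 2(4)(9)cos(150°) = 36*sqrt(3) + 97, so d = sqrt(36*sqrt(3) + 97).

sqrt(36*sqrt(3) + 97)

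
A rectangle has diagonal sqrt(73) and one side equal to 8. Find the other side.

Using the Pythagorean theorem: d^2 = a^2 + b^2
b^2 = d^2 - a^2
b^2 = 73 - 64
b^2 = 9
b = sqrt(9) = 3

3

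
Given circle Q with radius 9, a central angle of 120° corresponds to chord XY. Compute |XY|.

Chord = 2(9) sin(60°) = 9*sqrt(3)

9*sqrt(3)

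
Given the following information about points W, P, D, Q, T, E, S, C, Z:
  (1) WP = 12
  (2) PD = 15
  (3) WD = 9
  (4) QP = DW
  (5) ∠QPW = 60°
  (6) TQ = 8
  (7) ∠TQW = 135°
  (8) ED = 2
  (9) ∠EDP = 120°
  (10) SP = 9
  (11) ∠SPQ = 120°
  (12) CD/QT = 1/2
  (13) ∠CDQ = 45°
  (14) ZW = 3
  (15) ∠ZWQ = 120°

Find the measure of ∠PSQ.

From the given relations: QP = DW = 9.
Step 1: By the law of cosines on triangle SPQ: SQ² = 9² + 9² − 2·9·9·cos(120°) = 243, so SQ = 9·√3.
Step 2: By the inverse law of cosines on triangle PSQ: cos(∠PSQ) = (9² + (9·√3)² − 9²) / (2·9·9·√3) = 243/280.59 = 0.866, so ∠PSQ = 30°.

Therefore, the measure of angle ∠PSQ = 30°.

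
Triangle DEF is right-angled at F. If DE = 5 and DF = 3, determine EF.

Rearranging the Pythagorean theorem to solve for the unknown leg:
leg^2 = hypotenuse^2 - known_leg^2 = 25 - 9 = 16
leg = sqrt(16) = 4.

4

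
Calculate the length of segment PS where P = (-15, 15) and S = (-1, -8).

The horizontal distance is |-1 - -15| = 14 and the vertical distance is |-8 - 15| = 23.
By the Pythagorean theorem, d = sqrt(14^2 + 23^2) = sqrt(725) = 5*sqrt(29).

5*sqrt(29)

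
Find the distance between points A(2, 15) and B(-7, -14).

d = sqrt((-7 - 2)^2 + (-14 - 15)^2)
d = sqrt(-9^2 + -29^2)
d = sqrt(81 + 841)
d = sqrt(922)

sqrt(922)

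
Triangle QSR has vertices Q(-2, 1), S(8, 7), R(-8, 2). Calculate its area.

Using the Shoelace formula for a triangle:
Area = (1/2)|x0(y1 - y2) + x1(y2 - y0) + x2(y0 - y1)|
Area = (1/2)|-2(7 - 2) + 8(2 - 1) + -8(1 - 7)|
Area = (1/2)|-10 + 8 + 48|
Area = (1/2)|46|
Area = (1/2)(46)
Area = 23

23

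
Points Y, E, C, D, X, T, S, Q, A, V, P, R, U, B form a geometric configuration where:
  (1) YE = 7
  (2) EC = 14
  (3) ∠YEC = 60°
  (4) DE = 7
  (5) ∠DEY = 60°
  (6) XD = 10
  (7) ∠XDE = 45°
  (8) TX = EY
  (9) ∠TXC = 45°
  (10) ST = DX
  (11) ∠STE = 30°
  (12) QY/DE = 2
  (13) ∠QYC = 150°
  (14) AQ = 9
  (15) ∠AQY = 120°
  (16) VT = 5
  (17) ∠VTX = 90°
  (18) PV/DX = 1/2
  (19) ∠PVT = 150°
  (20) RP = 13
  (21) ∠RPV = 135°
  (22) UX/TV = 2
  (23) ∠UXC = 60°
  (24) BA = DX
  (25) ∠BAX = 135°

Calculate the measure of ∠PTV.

From the given relations: PV = 1/2·DX = 1/2·10 = 5.
Step 1: By the law of cosines on triangle TVP: TP² = 5² + 5² − 2·5·5·cos(150°) = 93.3, so TP ≈ 9.66.
Step 2: By the inverse law of cosines on triangle PTV: cos(∠PTV) = (9.66² + 5² − 5²) / (2·9.66·5) = 93.3/96.59 = 0.9659, so ∠PTV = 15°.

Therefore, the measure of angle ∠PTV = 15°.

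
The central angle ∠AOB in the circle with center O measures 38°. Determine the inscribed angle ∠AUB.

An inscribed angle intercepts an arc from a point on the circle, while the central angle intercepts the same arc from the center.
The inscribed angle is always half the central angle: 38° / 2 = 19°.

19°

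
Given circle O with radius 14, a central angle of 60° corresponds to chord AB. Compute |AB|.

Chord length = 2r sin(θ/2)
= 2 × 14 × sin(60°/2)
= 2 × 14 × sin(30°)
= 14

14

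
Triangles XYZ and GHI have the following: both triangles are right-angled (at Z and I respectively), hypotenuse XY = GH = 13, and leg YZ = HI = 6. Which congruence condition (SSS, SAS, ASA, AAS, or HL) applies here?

Consider the given information: both triangles are right-angled (at Z and I respectively), hypotenuse XY = GH = 13, and leg YZ = HI = 6
This is not ASA or AAS: ASA requires two angles and the side between them. AAS requires two angles and a non-included side.
The correct criterion is HL. The hypotenuse and one leg of two right triangles are equal (Hypotenuse-Leg).

HL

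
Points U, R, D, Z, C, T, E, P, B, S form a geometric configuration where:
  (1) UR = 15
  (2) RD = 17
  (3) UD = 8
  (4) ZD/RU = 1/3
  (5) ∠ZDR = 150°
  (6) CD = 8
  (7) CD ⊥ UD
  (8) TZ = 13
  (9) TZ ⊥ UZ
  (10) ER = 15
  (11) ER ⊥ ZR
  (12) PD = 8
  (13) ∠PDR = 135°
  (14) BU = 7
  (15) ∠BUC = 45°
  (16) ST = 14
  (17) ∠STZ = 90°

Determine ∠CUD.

Step 1: By the law of cosines on triangle UDC: UC² = 8² + 8² − 2·8·8·cos(90°) = 128, so UC = 8·√2.
Step 2: By the inverse law of cosines on triangle CUD: cos(∠CUD) = ((8·√2)² + 8² − 8²) / (2·8·√2·8) = 128/181.02 = 0.7071, so ∠CUD = 45°.

Therefore, the measure of angle ∠CUD = 45°.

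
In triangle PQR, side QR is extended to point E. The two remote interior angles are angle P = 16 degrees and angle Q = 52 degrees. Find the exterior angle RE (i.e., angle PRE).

Exterior angle = 16 + 52 = 68 degrees (exterior angle theorem).

68 degrees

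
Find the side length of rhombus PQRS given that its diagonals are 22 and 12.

In a rhombus, the diagonals bisect each other perpendicularly, creating four congruent right triangles.
Each triangle has legs 11 (half of 22) and 6 (half of 12).
The hypotenuse of each right triangle is a side of the rhombus:
side = sqrt(11^2 + 6^2) = sqrt(157)

sqrt(157)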